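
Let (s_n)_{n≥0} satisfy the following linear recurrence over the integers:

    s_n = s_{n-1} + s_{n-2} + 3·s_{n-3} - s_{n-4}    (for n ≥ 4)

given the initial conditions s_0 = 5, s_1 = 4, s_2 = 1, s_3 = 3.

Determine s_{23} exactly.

7808763

s_4 = 1·3 + 1·1 + 3·4 + -1·5 = 11
s_5 = 1·11 + 1·3 + 3·1 + -1·4 = 13
s_6 = 1·13 + 1·11 + 3·3 + -1·1 = 32
s_7 = 1·32 + 1·13 + 3·11 + -1·3 = 75
s_8 = 1·75 + 1·32 + 3·13 + -1·11 = 135
s_9 = 1·135 + 1·75 + 3·32 + -1·13 = 293
s_10 = 1·293 + 1·135 + 3·75 + -1·32 = 621
s_11 = 1·621 + 1·293 + 3·135 + -1·75 = 1244
s_12 = 1·1244 + 1·621 + 3·293 + -1·135 = 2609
s_13 = 1·2609 + 1·1244 + 3·621 + -1·293 = 5423
s_14 = 1·5423 + 1·2609 + 3·1244 + -1·621 = 11143
s_15 = 1·11143 + 1·5423 + 3·2609 + -1·1244 = 23149
s_16 = 1·23149 + 1·11143 + 3·5423 + -1·2609 = 47952
s_17 = 1·47952 + 1·23149 + 3·11143 + -1·5423 = 99107
s_18 = 1·99107 + 1·47952 + 3·23149 + -1·11143 = 205363
s_19 = 1·205363 + 1·99107 + 3·47952 + -1·23149 = 425177
s_20 = 1·425177 + 1·205363 + 3·99107 + -1·47952 = 879909
s_21 = 1·879909 + 1·425177 + 3·205363 + -1·99107 = 1822068
s_22 = 1·1822068 + 1·879909 + 3·425177 + -1·205363 = 3772145
s_23 = 1·3772145 + 1·1822068 + 3·879909 + -1·425177 = 7808763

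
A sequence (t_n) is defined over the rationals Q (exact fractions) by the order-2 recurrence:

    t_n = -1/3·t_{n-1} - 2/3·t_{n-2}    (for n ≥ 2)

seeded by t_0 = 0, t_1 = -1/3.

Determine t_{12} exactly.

-12155/531441

t_2 = -1/3·-1/3 + -2/3·0 = 1/9
t_3 = -1/3·1/9 + -2/3·-1/3 = 5/27
t_4 = -1/3·5/27 + -2/3·1/9 = -11/81
t_5 = -1/3·-11/81 + -2/3·5/27 = -19/243
t_6 = -1/3·-19/243 + -2/3·-11/81 = 85/729
t_7 = -1/3·85/729 + -2/3·-19/243 = 29/2187
t_8 = -1/3·29/2187 + -2/3·85/729 = -539/6561
t_9 = -1/3·-539/6561 + -2/3·29/2187 = 365/19683
t_10 = -1/3·365/19683 + -2/3·-539/6561 = 2869/59049
t_11 = -1/3·2869/59049 + -2/3·365/19683 = -5059/177147
t_12 = -1/3·-5059/177147 + -2/3·2869/59049 = -12155/531441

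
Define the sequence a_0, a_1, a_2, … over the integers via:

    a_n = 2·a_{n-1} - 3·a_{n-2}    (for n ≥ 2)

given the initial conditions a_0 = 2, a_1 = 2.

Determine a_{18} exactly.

-3266

a_2 = 2·2 + -3·2 = -2
a_3 = 2·-2 + -3·2 = -10
a_4 = 2·-10 + -3·-2 = -14
a_5 = 2·-14 + -3·-10 = 2
a_6 = 2·2 + -3·-14 = 46
a_7 = 2·46 + -3·2 = 86
a_8 = 2·86 + -3·46 = 34
a_9 = 2·34 + -3·86 = -190
a_10 = 2·-190 + -3·34 = -482
a_11 = 2·-482 + -3·-190 = -394
a_12 = 2·-394 + -3·-482 = 658
a_13 = 2·658 + -3·-394 = 2498
a_14 = 2·2498 + -3·658 = 3022
a_15 = 2·3022 + -3·2498 = -1450
a_16 = 2·-1450 + -3·3022 = -11966
a_17 = 2·-11966 + -3·-1450 = -19582
a_18 = 2·-19582 + -3·-11966 = -3266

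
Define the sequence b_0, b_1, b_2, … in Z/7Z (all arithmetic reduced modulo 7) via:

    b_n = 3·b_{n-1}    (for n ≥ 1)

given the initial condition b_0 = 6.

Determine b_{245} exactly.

b_1 = 3·6 = 4
b_2 = 3·4 = 5
b_3 = 3·5 = 1
b_4 = 3·1 = 3
b_5 = 3·3 = 2
b_6 = 3·2 = 6
(b_6) = (6) = (b_0), so the sequence has period 6.
245 ≡ 5 (mod 6), hence b_245 = b_5 = 2.

2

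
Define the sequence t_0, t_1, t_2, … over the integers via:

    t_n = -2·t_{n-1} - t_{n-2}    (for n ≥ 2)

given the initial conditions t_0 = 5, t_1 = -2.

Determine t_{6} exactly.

t_2 = -2·-2 + -1·5 = -1
t_3 = -2·-1 + -1·-2 = 4
t_4 = -2·4 + -1·-1 = -7
t_5 = -2·-7 + -1·4 = 10
t_6 = -2·10 + -1·-7 = -13

-13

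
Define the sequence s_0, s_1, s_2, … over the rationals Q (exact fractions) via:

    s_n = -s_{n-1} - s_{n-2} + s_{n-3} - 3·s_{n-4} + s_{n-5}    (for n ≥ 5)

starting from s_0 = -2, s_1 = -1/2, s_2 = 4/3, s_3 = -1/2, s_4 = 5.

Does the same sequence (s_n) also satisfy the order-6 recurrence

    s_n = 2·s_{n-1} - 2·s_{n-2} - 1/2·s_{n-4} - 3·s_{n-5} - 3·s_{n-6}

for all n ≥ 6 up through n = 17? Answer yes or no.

no

Terms s_0..s_17: -2, -1/2, 4/3, -1/2, 5, -11/3, -19/3, 107/6, -92/3, 45/2, 124/3, -463/3, 736/3, -887/6, -1060/3, 7505/6, -5807/3, 3061/3
n=6: candidate gives -21/2, actual s_6 = -19/3 ✗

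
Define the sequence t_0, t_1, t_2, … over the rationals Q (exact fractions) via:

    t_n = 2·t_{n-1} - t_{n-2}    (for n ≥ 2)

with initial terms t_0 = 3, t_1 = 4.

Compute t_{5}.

t_2 = 2·4 + -1·3 = 5
t_3 = 2·5 + -1·4 = 6
t_4 = 2·6 + -1·5 = 7
t_5 = 2·7 + -1·6 = 8

8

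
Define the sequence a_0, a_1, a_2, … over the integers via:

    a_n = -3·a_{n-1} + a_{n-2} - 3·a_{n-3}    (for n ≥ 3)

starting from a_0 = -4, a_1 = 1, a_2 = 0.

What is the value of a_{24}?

a_3 = -3·0 + 1·1 + -3·-4 = 13
a_4 = -3·13 + 1·0 + -3·1 = -42
a_5 = -3·-42 + 1·13 + -3·0 = 139
a_6 = -3·139 + 1·-42 + -3·13 = -498
a_7 = -3·-498 + 1·139 + -3·-42 = 1759
a_8 = -3·1759 + 1·-498 + -3·139 = -6192
a_9 = -3·-6192 + 1·1759 + -3·-498 = 21829
a_10 = -3·21829 + 1·-6192 + -3·1759 = -76956
a_11 = -3·-76956 + 1·21829 + -3·-6192 = 271273
a_12 = -3·271273 + 1·-76956 + -3·21829 = -956262
a_13 = -3·-956262 + 1·271273 + -3·-76956 = 3370927
a_14 = -3·3370927 + 1·-956262 + -3·271273 = -11882862
a_15 = -3·-11882862 + 1·3370927 + -3·-956262 = 41888299
a_16 = -3·41888299 + 1·-11882862 + -3·3370927 = -147660540
a_17 = -3·-147660540 + 1·41888299 + -3·-11882862 = 520518505
a_18 = -3·520518505 + 1·-147660540 + -3·41888299 = -1834880952
a_19 = -3·-1834880952 + 1·520518505 + -3·-147660540 = 6468142981
a_20 = -3·6468142981 + 1·-1834880952 + -3·520518505 = -22800865410
a_21 = -3·-22800865410 + 1·6468142981 + -3·-1834880952 = 80375382067
a_22 = -3·80375382067 + 1·-22800865410 + -3·6468142981 = -283331440554
a_23 = -3·-283331440554 + 1·80375382067 + -3·-22800865410 = 998772299959
a_24 = -3·998772299959 + 1·-283331440554 + -3·80375382067 = -3520774486632

-3520774486632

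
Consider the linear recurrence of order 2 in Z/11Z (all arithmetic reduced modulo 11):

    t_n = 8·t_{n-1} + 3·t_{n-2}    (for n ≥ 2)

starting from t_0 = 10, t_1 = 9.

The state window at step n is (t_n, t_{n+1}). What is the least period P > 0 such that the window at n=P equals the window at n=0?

n=0: window = (10, 9)
n=1: window = (9, 3)
n=2: window = (3, 7)
n=3: window = (7, 10)
n=4: window = (10, 2)
n=5: window = (2, 2)
n=6: window = (2, 0)
n=7: window = (0, 6)
n=8: window = (6, 4)
n=9: window = (4, 6)
n=10: window = (6, 5)
n=11: window = (5, 3)
n=12: window = (3, 6)
n=13: window = (6, 2)
n=14: window = (2, 1)
n=15: window = (1, 3)
n=16: window = (3, 5)
n=17: window = (5, 5)
n=18: window = (5, 0)
n=19: window = (0, 4)
n=20: window = (4, 10)
n=21: window = (10, 4)
n=22: window = (4, 7)
n=23: window = (7, 2)
n=24: window = (2, 4)
n=25: window = (4, 5)
n=26: window = (5, 8)
n=27: window = (8, 2)
n=28: window = (2, 7)
n=29: window = (7, 7)
n=30: window = (7, 0)
n=31: window = (0, 10)
n=32: window = (10, 3)
n=33: window = (3, 10)
n=34: window = (10, 1)
n=35: window = (1, 5)
n=36: window = (5, 10)
n=37: window = (10, 7)
n=38: window = (7, 9)
n=39: window = (9, 5)
n=40: window = (5, 1)
…
n=118: window = (9, 2)
n=119: window = (2, 10)
n=120: window = (10, 9)
window at n=120 equals window at n=0 → period = 120

120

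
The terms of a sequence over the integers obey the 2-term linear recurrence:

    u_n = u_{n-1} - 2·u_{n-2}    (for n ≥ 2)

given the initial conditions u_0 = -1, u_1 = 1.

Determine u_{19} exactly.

u_2 = 1·1 + -2·-1 = 3
u_3 = 1·3 + -2·1 = 1
u_4 = 1·1 + -2·3 = -5
u_5 = 1·-5 + -2·1 = -7
u_6 = 1·-7 + -2·-5 = 3
u_7 = 1·3 + -2·-7 = 17
u_8 = 1·17 + -2·3 = 11
u_9 = 1·11 + -2·17 = -23
u_10 = 1·-23 + -2·11 = -45
u_11 = 1·-45 + -2·-23 = 1
u_12 = 1·1 + -2·-45 = 91
u_13 = 1·91 + -2·1 = 89
u_14 = 1·89 + -2·91 = -93
u_15 = 1·-93 + -2·89 = -271
u_16 = 1·-271 + -2·-93 = -85
u_17 = 1·-85 + -2·-271 = 457
u_18 = 1·457 + -2·-85 = 627
u_19 = 1·627 + -2·457 = -287

-287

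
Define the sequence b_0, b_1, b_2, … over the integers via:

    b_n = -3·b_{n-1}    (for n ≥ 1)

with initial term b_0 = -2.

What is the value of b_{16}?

-86093442

b_1 = -3·-2 = 6
b_2 = -3·6 = -18
b_3 = -3·-18 = 54
b_4 = -3·54 = -162
b_5 = -3·-162 = 486
b_6 = -3·486 = -1458
b_7 = -3·-1458 = 4374
b_8 = -3·4374 = -13122
b_9 = -3·-13122 = 39366
b_10 = -3·39366 = -118098
b_11 = -3·-118098 = 354294
b_12 = -3·354294 = -1062882
b_13 = -3·-1062882 = 3188646
b_14 = -3·3188646 = -9565938
b_15 = -3·-9565938 = 28697814
b_16 = -3·28697814 = -86093442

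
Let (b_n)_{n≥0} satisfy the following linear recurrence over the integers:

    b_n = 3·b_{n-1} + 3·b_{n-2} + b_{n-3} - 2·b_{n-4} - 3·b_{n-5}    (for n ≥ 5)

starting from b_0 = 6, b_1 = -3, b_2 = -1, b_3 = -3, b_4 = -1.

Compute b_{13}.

-842221

b_5 = 3·-1 + 3·-3 + 1·-1 + -2·-3 + -3·6 = -25
b_6 = 3·-25 + 3·-1 + 1·-3 + -2·-1 + -3·-3 = -70
b_7 = 3·-70 + 3·-25 + 1·-1 + -2·-3 + -3·-1 = -277
b_8 = 3·-277 + 3·-70 + 1·-25 + -2·-1 + -3·-3 = -1055
b_9 = 3·-1055 + 3·-277 + 1·-70 + -2·-25 + -3·-1 = -4013
b_10 = 3·-4013 + 3·-1055 + 1·-277 + -2·-70 + -3·-25 = -15266
b_11 = 3·-15266 + 3·-4013 + 1·-1055 + -2·-277 + -3·-70 = -58128
b_12 = 3·-58128 + 3·-15266 + 1·-4013 + -2·-1055 + -3·-277 = -221254
b_13 = 3·-221254 + 3·-58128 + 1·-15266 + -2·-4013 + -3·-1055 = -842221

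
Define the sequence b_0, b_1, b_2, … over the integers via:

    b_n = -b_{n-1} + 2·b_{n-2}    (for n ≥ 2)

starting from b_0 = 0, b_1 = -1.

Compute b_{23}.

-2796203

b_2 = -1·-1 + 2·0 = 1
b_3 = -1·1 + 2·-1 = -3
b_4 = -1·-3 + 2·1 = 5
b_5 = -1·5 + 2·-3 = -11
b_6 = -1·-11 + 2·5 = 21
b_7 = -1·21 + 2·-11 = -43
b_8 = -1·-43 + 2·21 = 85
b_9 = -1·85 + 2·-43 = -171
b_10 = -1·-171 + 2·85 = 341
b_11 = -1·341 + 2·-171 = -683
b_12 = -1·-683 + 2·341 = 1365
b_13 = -1·1365 + 2·-683 = -2731
b_14 = -1·-2731 + 2·1365 = 5461
b_15 = -1·5461 + 2·-2731 = -10923
b_16 = -1·-10923 + 2·5461 = 21845
b_17 = -1·21845 + 2·-10923 = -43691
b_18 = -1·-43691 + 2·21845 = 87381
b_19 = -1·87381 + 2·-43691 = -174763
b_20 = -1·-174763 + 2·87381 = 349525
b_21 = -1·349525 + 2·-174763 = -699051
b_22 = -1·-699051 + 2·349525 = 1398101
b_23 = -1·1398101 + 2·-699051 = -2796203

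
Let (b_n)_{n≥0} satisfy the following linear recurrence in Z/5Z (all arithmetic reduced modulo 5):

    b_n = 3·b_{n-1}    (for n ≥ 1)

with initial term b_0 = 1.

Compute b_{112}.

b_1 = 3·1 = 3
b_2 = 3·3 = 4
b_3 = 3·4 = 2
b_4 = 3·2 = 1
(b_4) = (1) = (b_0), so the sequence has period 4.
112 ≡ 0 (mod 4), hence b_112 = b_0 = 1.

1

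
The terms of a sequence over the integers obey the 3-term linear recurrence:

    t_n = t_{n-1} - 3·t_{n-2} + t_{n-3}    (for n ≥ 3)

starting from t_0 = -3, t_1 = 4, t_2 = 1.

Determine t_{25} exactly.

t_3 = 1·1 + -3·4 + 1·-3 = -14
t_4 = 1·-14 + -3·1 + 1·4 = -13
t_5 = 1·-13 + -3·-14 + 1·1 = 30
t_6 = 1·30 + -3·-13 + 1·-14 = 55
t_7 = 1·55 + -3·30 + 1·-13 = -48
t_8 = 1·-48 + -3·55 + 1·30 = -183
t_9 = 1·-183 + -3·-48 + 1·55 = 16
t_10 = 1·16 + -3·-183 + 1·-48 = 517
t_11 = 1·517 + -3·16 + 1·-183 = 286
t_12 = 1·286 + -3·517 + 1·16 = -1249
t_13 = 1·-1249 + -3·286 + 1·517 = -1590
t_14 = 1·-1590 + -3·-1249 + 1·286 = 2443
t_15 = 1·2443 + -3·-1590 + 1·-1249 = 5964
t_16 = 1·5964 + -3·2443 + 1·-1590 = -2955
t_17 = 1·-2955 + -3·5964 + 1·2443 = -18404
t_18 = 1·-18404 + -3·-2955 + 1·5964 = -3575
t_19 = 1·-3575 + -3·-18404 + 1·-2955 = 48682
t_20 = 1·48682 + -3·-3575 + 1·-18404 = 41003
t_21 = 1·41003 + -3·48682 + 1·-3575 = -108618
t_22 = 1·-108618 + -3·41003 + 1·48682 = -182945
t_23 = 1·-182945 + -3·-108618 + 1·41003 = 183912
t_24 = 1·183912 + -3·-182945 + 1·-108618 = 624129
t_25 = 1·624129 + -3·183912 + 1·-182945 = -110552

-110552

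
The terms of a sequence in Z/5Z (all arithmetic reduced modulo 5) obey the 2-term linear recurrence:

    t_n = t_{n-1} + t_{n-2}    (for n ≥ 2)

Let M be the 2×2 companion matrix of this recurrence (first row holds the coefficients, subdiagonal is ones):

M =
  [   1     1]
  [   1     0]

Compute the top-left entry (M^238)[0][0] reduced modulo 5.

1

(M^238)[0][0] is the top entry after applying M 238 times to the unit state (1, 0). Equivalently it is h_{239} for the auxiliary sequence (h_n) obeying the same recurrence with h_1 = 1 and h_i = 0 for 0 ≤ i < 1:
h_2 = 1·1 + 1·0 = 1
h_3 = 1·1 + 1·1 = 2
h_4 = 1·2 + 1·1 = 3
h_5 = 1·3 + 1·2 = 0
h_6 = 1·0 + 1·3 = 3
h_7 = 1·3 + 1·0 = 3
h_8 = 1·3 + 1·3 = 1
h_9 = 1·1 + 1·3 = 4
h_10 = 1·4 + 1·1 = 0
h_11 = 1·0 + 1·4 = 4
h_12 = 1·4 + 1·0 = 4
h_13 = 1·4 + 1·4 = 3
h_14 = 1·3 + 1·4 = 2
h_15 = 1·2 + 1·3 = 0
h_16 = 1·0 + 1·2 = 2
h_17 = 1·2 + 1·0 = 2
h_18 = 1·2 + 1·2 = 4
h_19 = 1·4 + 1·2 = 1
h_20 = 1·1 + 1·4 = 0
h_21 = 1·0 + 1·1 = 1
(h_20, h_21) = (0, 1) = (h_0, h_1), so the sequence has period 20.
239 ≡ 19 (mod 20), hence h_239 = h_19 = 1.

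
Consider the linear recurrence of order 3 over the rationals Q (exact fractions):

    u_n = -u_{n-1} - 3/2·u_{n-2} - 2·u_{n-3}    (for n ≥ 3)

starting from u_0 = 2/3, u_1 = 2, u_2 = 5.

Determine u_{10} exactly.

u_3 = -1·5 + -3/2·2 + -2·2/3 = -28/3
u_4 = -1·-28/3 + -3/2·5 + -2·2 = -13/6
u_5 = -1·-13/6 + -3/2·-28/3 + -2·5 = 37/6
u_6 = -1·37/6 + -3/2·-13/6 + -2·-28/3 = 63/4
u_7 = -1·63/4 + -3/2·37/6 + -2·-13/6 = -62/3
u_8 = -1·-62/3 + -3/2·63/4 + -2·37/6 = -367/24
u_9 = -1·-367/24 + -3/2·-62/3 + -2·63/4 = 355/24
u_10 = -1·355/24 + -3/2·-367/24 + -2·-62/3 = 2375/48

2375/48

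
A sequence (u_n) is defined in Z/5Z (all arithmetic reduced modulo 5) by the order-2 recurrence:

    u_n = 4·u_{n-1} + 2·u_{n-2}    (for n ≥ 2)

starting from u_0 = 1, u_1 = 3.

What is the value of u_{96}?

1

u_2 = 4·3 + 2·1 = 4
u_3 = 4·4 + 2·3 = 2
u_4 = 4·2 + 2·4 = 1
u_5 = 4·1 + 2·2 = 3
(u_4, u_5) = (1, 3) = (u_0, u_1), so the sequence has period 4.
96 ≡ 0 (mod 4), hence u_96 = u_0 = 1.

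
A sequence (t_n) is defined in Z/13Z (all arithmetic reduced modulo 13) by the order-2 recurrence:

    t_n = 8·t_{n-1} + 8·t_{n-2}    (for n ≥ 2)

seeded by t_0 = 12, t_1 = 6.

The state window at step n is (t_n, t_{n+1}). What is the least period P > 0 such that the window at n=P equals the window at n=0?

n=0: window = (12, 6)
n=1: window = (6, 1)
n=2: window = (1, 4)
n=3: window = (4, 1)
n=4: window = (1, 1)
n=5: window = (1, 3)
n=6: window = (3, 6)
n=7: window = (6, 7)
n=8: window = (7, 0)
n=9: window = (0, 4)
n=10: window = (4, 6)
n=11: window = (6, 2)
n=12: window = (2, 12)
n=13: window = (12, 8)
n=14: window = (8, 4)
n=15: window = (4, 5)
n=16: window = (5, 7)
n=17: window = (7, 5)
n=18: window = (5, 5)
n=19: window = (5, 2)
n=20: window = (2, 4)
n=21: window = (4, 9)
n=22: window = (9, 0)
n=23: window = (0, 7)
n=24: window = (7, 4)
n=25: window = (4, 10)
n=26: window = (10, 8)
n=27: window = (8, 1)
n=28: window = (1, 7)
n=29: window = (7, 12)
n=30: window = (12, 9)
n=31: window = (9, 12)
n=32: window = (12, 12)
n=33: window = (12, 10)
n=34: window = (10, 7)
n=35: window = (7, 6)
n=36: window = (6, 0)
n=37: window = (0, 9)
n=38: window = (9, 7)
n=39: window = (7, 11)
n=40: window = (11, 1)
…
n=54: window = (3, 5)
n=55: window = (5, 12)
n=56: window = (12, 6)
window at n=56 equals window at n=0 → period = 56

56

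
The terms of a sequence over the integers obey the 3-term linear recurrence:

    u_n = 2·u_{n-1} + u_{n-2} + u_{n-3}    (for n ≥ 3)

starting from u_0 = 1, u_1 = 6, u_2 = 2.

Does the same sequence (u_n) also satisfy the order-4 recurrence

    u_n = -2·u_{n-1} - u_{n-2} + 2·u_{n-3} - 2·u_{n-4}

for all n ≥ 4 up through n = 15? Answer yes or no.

no

Terms u_0..u_15: 1, 6, 2, 11, 30, 73, 187, 477, 1214, 3092, 7875, 20056, 51079, 130089, 331313, 843794
n=4: candidate gives -14, actual u_4 = 30 ✗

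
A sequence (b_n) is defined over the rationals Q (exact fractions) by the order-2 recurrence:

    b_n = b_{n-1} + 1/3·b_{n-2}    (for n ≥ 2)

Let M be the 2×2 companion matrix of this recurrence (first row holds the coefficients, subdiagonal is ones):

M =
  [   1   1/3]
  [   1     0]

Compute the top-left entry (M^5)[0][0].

(M^5)[0][0] is the top entry after applying M 5 times to the unit state (1, 0). Equivalently it is h_{6} for the auxiliary sequence (h_n) obeying the same recurrence with h_1 = 1 and h_i = 0 for 0 ≤ i < 1:
h_2 = 1·1 + 1/3·0 = 1
h_3 = 1·1 + 1/3·1 = 4/3
h_4 = 1·4/3 + 1/3·1 = 5/3
h_5 = 1·5/3 + 1/3·4/3 = 19/9
h_6 = 1·19/9 + 1/3·5/3 = 8/3

8/3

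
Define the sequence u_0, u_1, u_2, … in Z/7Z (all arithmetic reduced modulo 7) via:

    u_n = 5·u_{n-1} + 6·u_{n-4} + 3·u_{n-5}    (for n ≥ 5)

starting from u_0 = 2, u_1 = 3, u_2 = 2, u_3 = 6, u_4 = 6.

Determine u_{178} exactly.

3

u_5 = 5·6 + 0·6 + 0·2 + 6·3 + 3·2 = 5
u_6 = 5·5 + 0·6 + 0·6 + 6·2 + 3·3 = 4
u_7 = 5·4 + 0·5 + 0·6 + 6·6 + 3·2 = 6
u_8 = 5·6 + 0·4 + 0·5 + 6·6 + 3·6 = 0
u_9 = 5·0 + 0·6 + 0·4 + 6·5 + 3·6 = 6
u_10 = 5·6 + 0·0 + 0·6 + 6·4 + 3·5 = 6
Continuing the recurrence:
  u_11 = 1;  u_12 = 2;  u_13 = 4;  u_14 = 4;  u_15 = 2;  u_16 = 4
  u_17 = 1;  u_18 = 6;  u_19 = 5;  u_20 = 6;  u_21 = 6;  u_22 = 6
  u_23 = 1;  u_24 = 0;  u_25 = 5;  u_26 = 2;  u_27 = 6;  u_28 = 5
  u_29 = 6;  u_30 = 1;  u_31 = 5;  u_32 = 3;  u_33 = 3;  u_34 = 4
  u_35 = 4;  u_36 = 4;  u_37 = 5;  u_38 = 2;  u_39 = 4;  u_40 = 0
  u_41 = 0;  u_42 = 6;  u_43 = 4;  u_44 = 4;  u_45 = 6;  u_46 = 3
  u_47 = 1;  u_48 = 6;  u_49 = 1;  u_50 = 6;  u_51 = 3;  u_52 = 5
  u_53 = 0;  u_54 = 4;  u_55 = 0;  u_56 = 4;  u_57 = 0;  u_58 = 3
  u_59 = 6;  u_60 = 5;  u_61 = 2;  u_62 = 0;  u_63 = 3;  u_64 = 0
  u_65 = 6;  u_66 = 1;  u_67 = 2;  u_68 = 5;  u_69 = 5;  u_70 = 0
  u_71 = 1;  u_72 = 6;  u_73 = 5;  u_74 = 5;  u_75 = 3;  u_76 = 5
  u_77 = 3;  u_78 = 4;  u_79 = 4;  u_80 = 3;  u_81 = 6;  u_82 = 0
  u_83 = 1;  u_84 = 0;  u_85 = 3;  u_86 = 5;  u_87 = 3;  u_88 = 4
  u_89 = 3;  u_90 = 5;  u_91 = 2;  u_92 = 1;  u_93 = 0;  u_94 = 4
  u_95 = 5;  u_96 = 2;  u_97 = 6;  u_98 = 5;  u_99 = 4;  u_100 = 5
  u_101 = 4;  u_102 = 5;  u_103 = 1;  u_104 = 5;  u_105 = 1;  u_106 = 5
  u_107 = 4;  u_108 = 4;  u_109 = 6;  u_110 = 0;  u_111 = 4;  u_112 = 0
  u_113 = 6;  u_114 = 6;  u_115 = 5;  u_116 = 2;  u_117 = 4;  u_118 = 4
  u_119 = 5;  u_120 = 3;  u_121 = 3;  u_122 = 2;  u_123 = 3;  u_124 = 6
  u_125 = 1;  u_126 = 5;  u_127 = 0;  u_128 = 3;  u_129 = 4;  u_130 = 4
  u_131 = 0;  u_132 = 4;  u_133 = 4;  u_134 = 0;  u_135 = 5;  u_136 = 0
  u_137 = 1;  u_138 = 3;  u_139 = 3;  u_140 = 2;  u_141 = 2;  u_142 = 3
  u_143 = 0;  u_144 = 0;  u_145 = 4;  u_146 = 2;  u_147 = 5;  u_148 = 4
  u_149 = 2;  u_150 = 6;  u_151 = 3;  u_152 = 5;  u_153 = 0;  u_154 = 0
  u_155 = 1;  u_156 = 2;  u_157 = 4;  u_158 = 6;  u_159 = 1;  u_160 = 6
  u_161 = 4;  u_162 = 5;  u_163 = 0;  u_164 = 4;  u_165 = 6;  u_166 = 2
  u_167 = 4;  u_168 = 2;  u_169 = 2;  u_170 = 5;  u_171 = 6;  u_172 = 5
  u_173 = 1;  u_174 = 6;  u_175 = 4;  u_176 = 5
u_177 = 5·5 + 0·4 + 0·6 + 6·1 + 3·5 = 4
u_178 = 5·4 + 0·5 + 0·4 + 6·6 + 3·1 = 3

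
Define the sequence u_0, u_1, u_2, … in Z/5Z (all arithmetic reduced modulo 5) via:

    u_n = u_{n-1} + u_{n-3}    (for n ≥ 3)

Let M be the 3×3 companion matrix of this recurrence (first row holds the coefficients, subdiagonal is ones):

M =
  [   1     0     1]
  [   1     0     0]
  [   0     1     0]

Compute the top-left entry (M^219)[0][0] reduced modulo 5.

1

(M^219)[0][0] is the top entry after applying M 219 times to the unit state (1, 0, 0). Equivalently it is h_{221} for the auxiliary sequence (h_n) obeying the same recurrence with h_2 = 1 and h_i = 0 for 0 ≤ i < 2:
h_3 = 1·1 + 0·0 + 1·0 = 1
h_4 = 1·1 + 0·1 + 1·0 = 1
h_5 = 1·1 + 0·1 + 1·1 = 2
h_6 = 1·2 + 0·1 + 1·1 = 3
h_7 = 1·3 + 0·2 + 1·1 = 4
h_8 = 1·4 + 0·3 + 1·2 = 1
h_9 = 1·1 + 0·4 + 1·3 = 4
h_10 = 1·4 + 0·1 + 1·4 = 3
h_11 = 1·3 + 0·4 + 1·1 = 4
h_12 = 1·4 + 0·3 + 1·4 = 3
h_13 = 1·3 + 0·4 + 1·3 = 1
h_14 = 1·1 + 0·3 + 1·4 = 0
h_15 = 1·0 + 0·1 + 1·3 = 3
h_16 = 1·3 + 0·0 + 1·1 = 4
h_17 = 1·4 + 0·3 + 1·0 = 4
h_18 = 1·4 + 0·4 + 1·3 = 2
h_19 = 1·2 + 0·4 + 1·4 = 1
h_20 = 1·1 + 0·2 + 1·4 = 0
h_21 = 1·0 + 0·1 + 1·2 = 2
h_22 = 1·2 + 0·0 + 1·1 = 3
h_23 = 1·3 + 0·2 + 1·0 = 3
h_24 = 1·3 + 0·3 + 1·2 = 0
h_25 = 1·0 + 0·3 + 1·3 = 3
h_26 = 1·3 + 0·0 + 1·3 = 1
h_27 = 1·1 + 0·3 + 1·0 = 1
h_28 = 1·1 + 0·1 + 1·3 = 4
h_29 = 1·4 + 0·1 + 1·1 = 0
h_30 = 1·0 + 0·4 + 1·1 = 1
h_31 = 1·1 + 0·0 + 1·4 = 0
h_32 = 1·0 + 0·1 + 1·0 = 0
h_33 = 1·0 + 0·0 + 1·1 = 1
(h_31, h_32, h_33) = (0, 0, 1) = (h_0, h_1, h_2), so the sequence has period 31.
221 ≡ 4 (mod 31), hence h_221 = h_4 = 1.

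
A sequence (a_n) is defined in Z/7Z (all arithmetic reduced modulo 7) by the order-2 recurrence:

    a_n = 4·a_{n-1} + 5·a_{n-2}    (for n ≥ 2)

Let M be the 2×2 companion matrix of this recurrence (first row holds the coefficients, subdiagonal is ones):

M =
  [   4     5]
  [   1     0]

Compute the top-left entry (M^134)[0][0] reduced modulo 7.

(M^134)[0][0] is the top entry after applying M 134 times to the unit state (1, 0). Equivalently it is h_{135} for the auxiliary sequence (h_n) obeying the same recurrence with h_1 = 1 and h_i = 0 for 0 ≤ i < 1:
h_2 = 4·1 + 5·0 = 4
h_3 = 4·4 + 5·1 = 0
h_4 = 4·0 + 5·4 = 6
h_5 = 4·6 + 5·0 = 3
h_6 = 4·3 + 5·6 = 0
h_7 = 4·0 + 5·3 = 1
(h_6, h_7) = (0, 1) = (h_0, h_1), so the sequence has period 6.
135 ≡ 3 (mod 6), hence h_135 = h_3 = 0.

0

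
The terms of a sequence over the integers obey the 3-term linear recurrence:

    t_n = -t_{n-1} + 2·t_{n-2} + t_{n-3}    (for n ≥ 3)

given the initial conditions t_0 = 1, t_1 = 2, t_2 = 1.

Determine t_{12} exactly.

t_3 = -1·1 + 2·2 + 1·1 = 4
t_4 = -1·4 + 2·1 + 1·2 = 0
t_5 = -1·0 + 2·4 + 1·1 = 9
t_6 = -1·9 + 2·0 + 1·4 = -5
t_7 = -1·-5 + 2·9 + 1·0 = 23
t_8 = -1·23 + 2·-5 + 1·9 = -24
t_9 = -1·-24 + 2·23 + 1·-5 = 65
t_10 = -1·65 + 2·-24 + 1·23 = -90
t_11 = -1·-90 + 2·65 + 1·-24 = 196
t_12 = -1·196 + 2·-90 + 1·65 = -311

-311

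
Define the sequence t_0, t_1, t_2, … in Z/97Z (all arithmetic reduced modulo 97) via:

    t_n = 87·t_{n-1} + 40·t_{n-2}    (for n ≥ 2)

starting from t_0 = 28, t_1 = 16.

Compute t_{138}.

59

t_2 = 87·16 + 40·28 = 87
t_3 = 87·87 + 40·16 = 61
t_4 = 87·61 + 40·87 = 57
t_5 = 87·57 + 40·61 = 27
t_6 = 87·27 + 40·57 = 70
t_7 = 87·70 + 40·27 = 89
t_8 = 87·89 + 40·70 = 67
t_9 = 87·67 + 40·89 = 77
t_10 = 87·77 + 40·67 = 67
t_11 = 87·67 + 40·77 = 82
t_12 = 87·82 + 40·67 = 17
t_13 = 87·17 + 40·82 = 6
t_14 = 87·6 + 40·17 = 38
t_15 = 87·38 + 40·6 = 54
t_16 = 87·54 + 40·38 = 10
t_17 = 87·10 + 40·54 = 23
t_18 = 87·23 + 40·10 = 73
t_19 = 87·73 + 40·23 = 93
t_20 = 87·93 + 40·73 = 50
t_21 = 87·50 + 40·93 = 19
t_22 = 87·19 + 40·50 = 64
t_23 = 87·64 + 40·19 = 23
t_24 = 87·23 + 40·64 = 2
t_25 = 87·2 + 40·23 = 27
t_26 = 87·27 + 40·2 = 4
t_27 = 87·4 + 40·27 = 70
t_28 = 87·70 + 40·4 = 42
t_29 = 87·42 + 40·70 = 52
t_30 = 87·52 + 40·42 = 93
t_31 = 87·93 + 40·52 = 83
t_32 = 87·83 + 40·93 = 77
t_33 = 87·77 + 40·83 = 28
t_34 = 87·28 + 40·77 = 84
t_35 = 87·84 + 40·28 = 86
t_36 = 87·86 + 40·84 = 75
t_37 = 87·75 + 40·86 = 71
t_38 = 87·71 + 40·75 = 59
t_39 = 87·59 + 40·71 = 19
t_40 = 87·19 + 40·59 = 36
t_41 = 87·36 + 40·19 = 12
t_42 = 87·12 + 40·36 = 59
t_43 = 87·59 + 40·12 = 84
t_44 = 87·84 + 40·59 = 65
t_45 = 87·65 + 40·84 = 91
t_46 = 87·91 + 40·65 = 41
t_47 = 87·41 + 40·91 = 29
t_48 = 87·29 + 40·41 = 89
t_49 = 87·89 + 40·29 = 76
t_50 = 87·76 + 40·89 = 84
t_51 = 87·84 + 40·76 = 66
t_52 = 87·66 + 40·84 = 81
t_53 = 87·81 + 40·66 = 84
t_54 = 87·84 + 40·81 = 72
t_55 = 87·72 + 40·84 = 21
t_56 = 87·21 + 40·72 = 51
t_57 = 87·51 + 40·21 = 39
t_58 = 87·39 + 40·51 = 1
t_59 = 87·1 + 40·39 = 95
t_60 = 87·95 + 40·1 = 60
t_61 = 87·60 + 40·95 = 96
t_62 = 87·96 + 40·60 = 82
t_63 = 87·82 + 40·96 = 13
t_64 = 87·13 + 40·82 = 46
t_65 = 87·46 + 40·13 = 60
t_66 = 87·60 + 40·46 = 76
t_67 = 87·76 + 40·60 = 88
t_68 = 87·88 + 40·76 = 26
t_69 = 87·26 + 40·88 = 59
t_70 = 87·59 + 40·26 = 62
t_71 = 87·62 + 40·59 = 91
t_72 = 87·91 + 40·62 = 18
t_73 = 87·18 + 40·91 = 65
t_74 = 87·65 + 40·18 = 70
t_75 = 87·70 + 40·65 = 57
t_76 = 87·57 + 40·70 = 96
t_77 = 87·96 + 40·57 = 59
t_78 = 87·59 + 40·96 = 49
t_79 = 87·49 + 40·59 = 27
t_80 = 87·27 + 40·49 = 41
t_81 = 87·41 + 40·27 = 88
t_82 = 87·88 + 40·41 = 81
t_83 = 87·81 + 40·88 = 91
t_84 = 87·91 + 40·81 = 2
t_85 = 87·2 + 40·91 = 31
t_86 = 87·31 + 40·2 = 61
t_87 = 87·61 + 40·31 = 48
t_88 = 87·48 + 40·61 = 20
t_89 = 87·20 + 40·48 = 71
t_90 = 87·71 + 40·20 = 90
t_91 = 87·90 + 40·71 = 0
t_92 = 87·0 + 40·90 = 11
t_93 = 87·11 + 40·0 = 84
t_94 = 87·84 + 40·11 = 85
t_95 = 87·85 + 40·84 = 85
t_96 = 87·85 + 40·85 = 28
t_97 = 87·28 + 40·85 = 16
t_98 = 87·16 + 40·28 = 87
t_99 = 87·87 + 40·16 = 61
t_100 = 87·61 + 40·87 = 57
t_101 = 87·57 + 40·61 = 27
t_102 = 87·27 + 40·57 = 70
t_103 = 87·70 + 40·27 = 89
t_104 = 87·89 + 40·70 = 67
t_105 = 87·67 + 40·89 = 77
t_106 = 87·77 + 40·67 = 67
t_107 = 87·67 + 40·77 = 82
t_108 = 87·82 + 40·67 = 17
t_109 = 87·17 + 40·82 = 6
t_110 = 87·6 + 40·17 = 38
t_111 = 87·38 + 40·6 = 54
t_112 = 87·54 + 40·38 = 10
t_113 = 87·10 + 40·54 = 23
t_114 = 87·23 + 40·10 = 73
t_115 = 87·73 + 40·23 = 93
t_116 = 87·93 + 40·73 = 50
t_117 = 87·50 + 40·93 = 19
t_118 = 87·19 + 40·50 = 64
t_119 = 87·64 + 40·19 = 23
t_120 = 87·23 + 40·64 = 2
t_121 = 87·2 + 40·23 = 27
t_122 = 87·27 + 40·2 = 4
t_123 = 87·4 + 40·27 = 70
t_124 = 87·70 + 40·4 = 42
t_125 = 87·42 + 40·70 = 52
t_126 = 87·52 + 40·42 = 93
t_127 = 87·93 + 40·52 = 83
t_128 = 87·83 + 40·93 = 77
t_129 = 87·77 + 40·83 = 28
t_130 = 87·28 + 40·77 = 84
t_131 = 87·84 + 40·28 = 86
t_132 = 87·86 + 40·84 = 75
t_133 = 87·75 + 40·86 = 71
t_134 = 87·71 + 40·75 = 59
t_135 = 87·59 + 40·71 = 19
t_136 = 87·19 + 40·59 = 36
t_137 = 87·36 + 40·19 = 12
t_138 = 87·12 + 40·36 = 59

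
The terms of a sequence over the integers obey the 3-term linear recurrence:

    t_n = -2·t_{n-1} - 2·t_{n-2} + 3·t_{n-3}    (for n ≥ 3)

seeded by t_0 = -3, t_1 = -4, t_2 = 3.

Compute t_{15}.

9961

t_3 = -2·3 + -2·-4 + 3·-3 = -7
t_4 = -2·-7 + -2·3 + 3·-4 = -4
t_5 = -2·-4 + -2·-7 + 3·3 = 31
t_6 = -2·31 + -2·-4 + 3·-7 = -75
t_7 = -2·-75 + -2·31 + 3·-4 = 76
t_8 = -2·76 + -2·-75 + 3·31 = 91
t_9 = -2·91 + -2·76 + 3·-75 = -559
t_10 = -2·-559 + -2·91 + 3·76 = 1164
t_11 = -2·1164 + -2·-559 + 3·91 = -937
t_12 = -2·-937 + -2·1164 + 3·-559 = -2131
t_13 = -2·-2131 + -2·-937 + 3·1164 = 9628
t_14 = -2·9628 + -2·-2131 + 3·-937 = -17805
t_15 = -2·-17805 + -2·9628 + 3·-2131 = 9961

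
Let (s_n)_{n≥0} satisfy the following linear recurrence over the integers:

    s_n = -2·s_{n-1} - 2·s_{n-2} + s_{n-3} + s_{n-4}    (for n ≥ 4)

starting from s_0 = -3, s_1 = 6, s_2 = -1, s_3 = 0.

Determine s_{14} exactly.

s_4 = -2·0 + -2·-1 + 1·6 + 1·-3 = 5
s_5 = -2·5 + -2·0 + 1·-1 + 1·6 = -5
s_6 = -2·-5 + -2·5 + 1·0 + 1·-1 = -1
s_7 = -2·-1 + -2·-5 + 1·5 + 1·0 = 17
s_8 = -2·17 + -2·-1 + 1·-5 + 1·5 = -32
s_9 = -2·-32 + -2·17 + 1·-1 + 1·-5 = 24
s_10 = -2·24 + -2·-32 + 1·17 + 1·-1 = 32
s_11 = -2·32 + -2·24 + 1·-32 + 1·17 = -127
s_12 = -2·-127 + -2·32 + 1·24 + 1·-32 = 182
s_13 = -2·182 + -2·-127 + 1·32 + 1·24 = -54
s_14 = -2·-54 + -2·182 + 1·-127 + 1·32 = -351

-351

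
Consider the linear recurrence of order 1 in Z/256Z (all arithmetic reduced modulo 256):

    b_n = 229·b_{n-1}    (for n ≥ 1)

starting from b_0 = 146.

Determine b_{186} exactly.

2

b_1 = 229·146 = 154
b_2 = 229·154 = 194
b_3 = 229·194 = 138
b_4 = 229·138 = 114
b_5 = 229·114 = 250
b_6 = 229·250 = 162
b_7 = 229·162 = 234
b_8 = 229·234 = 82
b_9 = 229·82 = 90
b_10 = 229·90 = 130
b_11 = 229·130 = 74
b_12 = 229·74 = 50
b_13 = 229·50 = 186
b_14 = 229·186 = 98
b_15 = 229·98 = 170
b_16 = 229·170 = 18
b_17 = 229·18 = 26
b_18 = 229·26 = 66
b_19 = 229·66 = 10
b_20 = 229·10 = 242
b_21 = 229·242 = 122
b_22 = 229·122 = 34
b_23 = 229·34 = 106
b_24 = 229·106 = 210
b_25 = 229·210 = 218
b_26 = 229·218 = 2
b_27 = 229·2 = 202
b_28 = 229·202 = 178
b_29 = 229·178 = 58
b_30 = 229·58 = 226
b_31 = 229·226 = 42
b_32 = 229·42 = 146
(b_32) = (146) = (b_0), so the sequence has period 32.
186 ≡ 26 (mod 32), hence b_186 = b_26 = 2.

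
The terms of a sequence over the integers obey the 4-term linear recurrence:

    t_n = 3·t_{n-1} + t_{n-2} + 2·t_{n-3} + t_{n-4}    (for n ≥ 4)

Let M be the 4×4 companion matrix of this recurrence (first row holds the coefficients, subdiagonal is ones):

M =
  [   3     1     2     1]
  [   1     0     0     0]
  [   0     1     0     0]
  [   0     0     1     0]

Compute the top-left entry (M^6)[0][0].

(M^6)[0][0] is the top entry after applying M 6 times to the unit state (1, 0, 0, 0). Equivalently it is h_{9} for the auxiliary sequence (h_n) obeying the same recurrence with h_3 = 1 and h_i = 0 for 0 ≤ i < 3:
h_4 = 3·1 + 1·0 + 2·0 + 1·0 = 3
h_5 = 3·3 + 1·1 + 2·0 + 1·0 = 10
h_6 = 3·10 + 1·3 + 2·1 + 1·0 = 35
h_7 = 3·35 + 1·10 + 2·3 + 1·1 = 122
h_8 = 3·122 + 1·35 + 2·10 + 1·3 = 424
h_9 = 3·424 + 1·122 + 2·35 + 1·10 = 1474

1474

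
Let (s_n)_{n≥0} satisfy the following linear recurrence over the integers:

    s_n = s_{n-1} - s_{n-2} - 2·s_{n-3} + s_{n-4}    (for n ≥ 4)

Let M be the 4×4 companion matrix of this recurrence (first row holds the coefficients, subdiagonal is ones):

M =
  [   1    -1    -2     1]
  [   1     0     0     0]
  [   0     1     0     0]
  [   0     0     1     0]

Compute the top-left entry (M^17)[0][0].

-219

(M^17)[0][0] is the top entry after applying M 17 times to the unit state (1, 0, 0, 0). Equivalently it is h_{20} for the auxiliary sequence (h_n) obeying the same recurrence with h_3 = 1 and h_i = 0 for 0 ≤ i < 3:
h_4 = 1·1 + -1·0 + -2·0 + 1·0 = 1
h_5 = 1·1 + -1·1 + -2·0 + 1·0 = 0
h_6 = 1·0 + -1·1 + -2·1 + 1·0 = -3
h_7 = 1·-3 + -1·0 + -2·1 + 1·1 = -4
h_8 = 1·-4 + -1·-3 + -2·0 + 1·1 = 0
h_9 = 1·0 + -1·-4 + -2·-3 + 1·0 = 10
h_10 = 1·10 + -1·0 + -2·-4 + 1·-3 = 15
h_11 = 1·15 + -1·10 + -2·0 + 1·-4 = 1
h_12 = 1·1 + -1·15 + -2·10 + 1·0 = -34
h_13 = 1·-34 + -1·1 + -2·15 + 1·10 = -55
h_14 = 1·-55 + -1·-34 + -2·1 + 1·15 = -8
h_15 = 1·-8 + -1·-55 + -2·-34 + 1·1 = 116
h_16 = 1·116 + -1·-8 + -2·-55 + 1·-34 = 200
h_17 = 1·200 + -1·116 + -2·-8 + 1·-55 = 45
h_18 = 1·45 + -1·200 + -2·116 + 1·-8 = -395
h_19 = 1·-395 + -1·45 + -2·200 + 1·116 = -724
h_20 = 1·-724 + -1·-395 + -2·45 + 1·200 = -219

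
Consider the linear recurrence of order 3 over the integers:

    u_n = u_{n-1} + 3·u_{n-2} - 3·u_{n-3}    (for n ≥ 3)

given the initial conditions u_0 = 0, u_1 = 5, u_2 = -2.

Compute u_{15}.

8749

u_3 = 1·-2 + 3·5 + -3·0 = 13
u_4 = 1·13 + 3·-2 + -3·5 = -8
u_5 = 1·-8 + 3·13 + -3·-2 = 37
u_6 = 1·37 + 3·-8 + -3·13 = -26
u_7 = 1·-26 + 3·37 + -3·-8 = 109
u_8 = 1·109 + 3·-26 + -3·37 = -80
u_9 = 1·-80 + 3·109 + -3·-26 = 325
u_10 = 1·325 + 3·-80 + -3·109 = -242
u_11 = 1·-242 + 3·325 + -3·-80 = 973
u_12 = 1·973 + 3·-242 + -3·325 = -728
u_13 = 1·-728 + 3·973 + -3·-242 = 2917
u_14 = 1·2917 + 3·-728 + -3·973 = -2186
u_15 = 1·-2186 + 3·2917 + -3·-728 = 8749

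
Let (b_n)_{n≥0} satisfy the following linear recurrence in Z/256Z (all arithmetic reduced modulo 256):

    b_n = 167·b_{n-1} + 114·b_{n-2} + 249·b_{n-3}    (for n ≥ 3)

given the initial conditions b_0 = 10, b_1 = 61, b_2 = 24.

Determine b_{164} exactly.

b_3 = 167·24 + 114·61 + 249·10 = 140
b_4 = 167·140 + 114·24 + 249·61 = 89
b_5 = 167·89 + 114·140 + 249·24 = 191
b_6 = 167·191 + 114·89 + 249·140 = 103
b_7 = 167·103 + 114·191 + 249·89 = 208
b_8 = 167·208 + 114·103 + 249·191 = 85
Continuing the recurrence:
  b_9 = 66;  b_10 = 56;  b_11 = 153;  b_12 = 241;  b_13 = 209;  b_14 = 122
  b_15 = 17;  b_16 = 180;  b_17 = 168;  b_18 = 73;  b_19 = 131;  b_20 = 95
  b_21 = 80;  b_22 = 233;  b_23 = 6;  b_24 = 124;  b_25 = 49;  b_26 = 5
  b_27 = 177;  b_28 = 90;  b_29 = 101;  b_30 = 32;  b_31 = 100;  b_32 = 185
  b_33 = 87;  b_34 = 103;  b_35 = 224;  b_36 = 157;  b_37 = 90;  b_38 = 128
  b_39 = 73;  b_40 = 41;  b_41 = 193;  b_42 = 42;  b_43 = 57;  b_44 = 156
  b_45 = 0;  b_46 = 233;  b_47 = 187;  b_48 = 191;  b_49 = 128;  b_50 = 113
  b_51 = 126;  b_52 = 4;  b_53 = 161;  b_54 = 93;  b_55 = 65;  b_56 = 106
  b_57 = 141;  b_58 = 104;  b_59 = 188;  b_60 = 25;  b_61 = 47;  b_62 = 167
  b_63 = 48;  b_64 = 101;  b_65 = 178;  b_66 = 200;  b_67 = 249;  b_68 = 161
  b_69 = 113;  b_70 = 154;  b_71 = 97;  b_72 = 196;  b_73 = 216;  b_74 = 137
  b_75 = 51;  b_76 = 95;  b_77 = 240;  b_78 = 121;  b_79 = 54;  b_80 = 140
  b_81 = 17;  b_82 = 245;  b_83 = 145;  b_84 = 58;  b_85 = 181;  b_86 = 240
  b_87 = 148;  b_88 = 121;  b_89 = 71;  b_90 = 39;  b_91 = 192;  b_92 = 173
  b_93 = 74;  b_94 = 16;  b_95 = 169;  b_96 = 89;  b_97 = 225;  b_98 = 202
  b_99 = 137;  b_100 = 44;  b_101 = 48;  b_102 = 41;  b_103 = 235;  b_104 = 63
  b_105 = 160;  b_106 = 1;  b_107 = 46;  b_108 = 20;  b_109 = 129;  b_110 = 205
  b_111 = 161;  b_112 = 202;  b_113 = 221;  b_114 = 184;  b_115 = 236;  b_116 = 217
  b_117 = 159;  b_118 = 231;  b_119 = 144;  b_120 = 117;  b_121 = 34;  b_122 = 88
  b_123 = 89;  b_124 = 81;  b_125 = 17;  b_126 = 186;  b_127 = 177;  b_128 = 212
  b_129 = 8;  b_130 = 201;  b_131 = 227;  b_132 = 95;  b_133 = 144;  b_134 = 9
  b_135 = 102;  b_136 = 156;  b_137 = 241;  b_138 = 229;  b_139 = 113;  b_140 = 26
  b_141 = 5;  b_142 = 192;  b_143 = 196;  b_144 = 57;  b_145 = 55;  b_146 = 231
  b_147 = 160;  b_148 = 189;  b_149 = 58;  b_150 = 160;  b_151 = 9;  b_152 = 137
  b_153 = 1;  b_154 = 106;  b_155 = 217;  b_156 = 188;  b_157 = 96;  b_158 = 105
  b_159 = 27;  b_160 = 191;  b_161 = 192;  b_162 = 145
b_163 = 167·145 + 114·192 + 249·191 = 222
b_164 = 167·222 + 114·145 + 249·192 = 36

36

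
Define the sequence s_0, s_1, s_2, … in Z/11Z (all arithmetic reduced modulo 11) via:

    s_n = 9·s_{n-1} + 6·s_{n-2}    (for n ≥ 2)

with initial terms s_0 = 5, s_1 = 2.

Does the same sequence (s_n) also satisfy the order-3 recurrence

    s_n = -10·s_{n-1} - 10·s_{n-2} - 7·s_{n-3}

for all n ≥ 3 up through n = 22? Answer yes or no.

yes

Terms s_0..s_22: 5, 2, 4, 4, 5, 3, 2, 3, 6, 6, 2, 10, 3, 10, 9, 9, 3, 4, 10, 4, 8, 8, 10
n=3: candidate gives 4, actual s_3 = 4 ✓
n=4: candidate gives 5, actual s_4 = 5 ✓
n=5: candidate gives 3, actual s_5 = 3 ✓
n=6: candidate gives 2, actual s_6 = 2 ✓
n=7: candidate gives 3, actual s_7 = 3 ✓
n=8: candidate gives 6, actual s_8 = 6 ✓
n=9: candidate gives 6, actual s_9 = 6 ✓
n=10: candidate gives 2, actual s_10 = 2 ✓
n=11: candidate gives 10, actual s_11 = 10 ✓
n=12: candidate gives 3, actual s_12 = 3 ✓
n=13: candidate gives 10, actual s_13 = 10 ✓
n=14: candidate gives 9, actual s_14 = 9 ✓
n=15: candidate gives 9, actual s_15 = 9 ✓
n=16: candidate gives 3, actual s_16 = 3 ✓
n=17: candidate gives 4, actual s_17 = 4 ✓
n=18: candidate gives 10, actual s_18 = 10 ✓
n=19: candidate gives 4, actual s_19 = 4 ✓
n=20: candidate gives 8, actual s_20 = 8 ✓
n=21: candidate gives 8, actual s_21 = 8 ✓
n=22: candidate gives 10, actual s_22 = 10 ✓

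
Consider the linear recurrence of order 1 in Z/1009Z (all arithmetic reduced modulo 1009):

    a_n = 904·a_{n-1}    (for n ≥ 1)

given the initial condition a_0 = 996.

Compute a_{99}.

a_1 = 904·996 = 356
a_2 = 904·356 = 962
a_3 = 904·962 = 899
a_4 = 904·899 = 451
a_5 = 904·451 = 68
a_6 = 904·68 = 932
a_7 = 904·932 = 13
a_8 = 904·13 = 653
a_9 = 904·653 = 47
a_10 = 904·47 = 110
a_11 = 904·110 = 558
a_12 = 904·558 = 941
a_13 = 904·941 = 77
a_14 = 904·77 = 996
(a_14) = (996) = (a_0), so the sequence has period 14.
99 ≡ 1 (mod 14), hence a_99 = a_1 = 356.

356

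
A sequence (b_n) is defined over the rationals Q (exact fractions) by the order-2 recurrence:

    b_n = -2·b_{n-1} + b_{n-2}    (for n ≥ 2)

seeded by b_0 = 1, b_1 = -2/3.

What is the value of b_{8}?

441

b_2 = -2·-2/3 + 1·1 = 7/3
b_3 = -2·7/3 + 1·-2/3 = -16/3
b_4 = -2·-16/3 + 1·7/3 = 13
b_5 = -2·13 + 1·-16/3 = -94/3
b_6 = -2·-94/3 + 1·13 = 227/3
b_7 = -2·227/3 + 1·-94/3 = -548/3
b_8 = -2·-548/3 + 1·227/3 = 441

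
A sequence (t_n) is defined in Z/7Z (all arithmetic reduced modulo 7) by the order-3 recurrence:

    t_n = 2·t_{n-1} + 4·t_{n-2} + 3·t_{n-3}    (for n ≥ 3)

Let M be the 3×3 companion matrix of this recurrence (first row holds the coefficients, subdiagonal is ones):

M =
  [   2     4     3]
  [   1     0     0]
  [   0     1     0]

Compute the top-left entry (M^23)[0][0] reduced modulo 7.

(M^23)[0][0] is the top entry after applying M 23 times to the unit state (1, 0, 0). Equivalently it is h_{25} for the auxiliary sequence (h_n) obeying the same recurrence with h_2 = 1 and h_i = 0 for 0 ≤ i < 2:
h_3 = 2·1 + 4·0 + 3·0 = 2
h_4 = 2·2 + 4·1 + 3·0 = 1
h_5 = 2·1 + 4·2 + 3·1 = 6
h_6 = 2·6 + 4·1 + 3·2 = 1
h_7 = 2·1 + 4·6 + 3·1 = 1
h_8 = 2·1 + 4·1 + 3·6 = 3
h_9 = 2·3 + 4·1 + 3·1 = 6
h_10 = 2·6 + 4·3 + 3·1 = 6
h_11 = 2·6 + 4·6 + 3·3 = 3
h_12 = 2·3 + 4·6 + 3·6 = 6
h_13 = 2·6 + 4·3 + 3·6 = 0
h_14 = 2·0 + 4·6 + 3·3 = 5
h_15 = 2·5 + 4·0 + 3·6 = 0
h_16 = 2·0 + 4·5 + 3·0 = 6
h_17 = 2·6 + 4·0 + 3·5 = 6
h_18 = 2·6 + 4·6 + 3·0 = 1
h_19 = 2·1 + 4·6 + 3·6 = 2
h_20 = 2·2 + 4·1 + 3·6 = 5
h_21 = 2·5 + 4·2 + 3·1 = 0
h_22 = 2·0 + 4·5 + 3·2 = 5
h_23 = 2·5 + 4·0 + 3·5 = 4
h_24 = 2·4 + 4·5 + 3·0 = 0
h_25 = 2·0 + 4·4 + 3·5 = 3

3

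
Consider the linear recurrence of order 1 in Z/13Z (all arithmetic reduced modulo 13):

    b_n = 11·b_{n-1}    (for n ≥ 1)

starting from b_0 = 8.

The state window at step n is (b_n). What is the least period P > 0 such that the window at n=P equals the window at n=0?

12

n=0: window = (8)
n=1: window = (10)
n=2: window = (6)
n=3: window = (1)
n=4: window = (11)
n=5: window = (4)
n=6: window = (5)
n=7: window = (3)
n=8: window = (7)
n=9: window = (12)
n=10: window = (2)
n=11: window = (9)
n=12: window = (8)
window at n=12 equals window at n=0 → period = 12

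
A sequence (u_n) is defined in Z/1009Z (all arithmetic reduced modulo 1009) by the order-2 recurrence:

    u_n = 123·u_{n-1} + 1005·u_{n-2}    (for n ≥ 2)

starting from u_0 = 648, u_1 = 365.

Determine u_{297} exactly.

u_2 = 123·365 + 1005·648 = 934
u_3 = 123·934 + 1005·365 = 414
u_4 = 123·414 + 1005·934 = 772
u_5 = 123·772 + 1005·414 = 472
u_6 = 123·472 + 1005·772 = 482
u_7 = 123·482 + 1005·472 = 894
Continuing the recurrence:
  u_8 = 71;  u_9 = 112;  u_10 = 375;  u_11 = 272;  u_12 = 677;  u_13 = 454
  u_14 = 666;  u_15 = 391;  u_16 = 24;  u_17 = 379;  u_18 = 107;  u_19 = 546
  u_20 = 136;  u_21 = 418;  u_22 = 420;  u_23 = 547;  u_24 = 16;  u_25 = 789
  u_26 = 119;  u_27 = 382;  u_28 = 96;  u_29 = 190;  u_30 = 788;  u_31 = 309
  u_32 = 549;  u_33 = 706;  u_34 = 895;  u_35 = 307;  u_36 = 884;  u_37 = 550
  u_38 = 547;  u_39 = 505;  u_40 = 396;  u_41 = 274;  u_42 = 839;  u_43 = 192
  u_44 = 80;  u_45 = 1000;  u_46 = 591;  u_47 = 81;  u_48 = 536;  u_49 = 19
  u_50 = 193;  u_51 = 456;  u_52 = 830;  u_53 = 375;  u_54 = 427;  u_55 = 571
  u_56 = 922;  u_57 = 132;  u_58 = 440;  u_59 = 115;  u_60 = 277;  u_61 = 314
  u_62 = 181;  u_63 = 827;  u_64 = 97;  u_65 = 551;  u_66 = 791;  u_67 = 243
  u_68 = 491;  u_69 = 899;  u_70 = 650;  u_71 = 679;  u_72 = 197;  u_73 = 326
  u_74 = 968;  u_75 = 716;  u_76 = 449;  u_77 = 904;  u_78 = 424;  u_79 = 104
  u_80 = 1006;  u_81 = 224;  u_82 = 321;  u_83 = 245;  u_84 = 599;  u_85 = 49
  u_86 = 604;  u_87 = 439;  u_88 = 122;  u_89 = 133;  u_90 = 736;  u_91 = 195
  u_92 = 861;  u_93 = 187;  u_94 = 386;  u_95 = 316;  u_96 = 1000;  u_97 = 656
  u_98 = 4;  u_99 = 895;  u_100 = 88;  u_101 = 181;  u_102 = 722;  u_103 = 299
  u_104 = 592;  u_105 = 990;  u_106 = 340;  u_107 = 527;  u_108 = 903;  u_109 = 998
  u_110 = 80;  u_111 = 803;  u_112 = 576;  u_113 = 33;  u_114 = 746;  u_115 = 816
  u_116 = 520;  u_117 = 156;  u_118 = 964;  u_119 = 904;  u_120 = 382;  u_121 = 992
  u_122 = 417;  u_123 = 909;  u_124 = 158;  u_125 = 663;  u_126 = 197;  u_127 = 390
  u_128 = 768;  u_129 = 76;  u_130 = 222;  u_131 = 768;  u_132 = 748;  u_133 = 140
  u_134 = 102;  u_135 = 887;  u_136 = 730;  u_137 = 477;  u_138 = 256;  u_139 = 319
  u_140 = 880;  u_141 = 10;  u_142 = 737;  u_143 = 810;  u_144 = 827;  u_145 = 608
  u_146 = 846;  u_147 = 726;  u_148 = 149;  u_149 = 288;  u_150 = 522;  u_151 = 496
  u_152 = 398;  u_153 = 556;  u_154 = 202;  u_155 = 424;  u_156 = 894;  u_157 = 303
  u_158 = 396;  u_159 = 73;  u_160 = 332;  u_161 = 184;  u_162 = 115;  u_163 = 292
  u_164 = 141;  u_165 = 31;  u_166 = 222;  u_167 = 948;  u_168 = 690;  u_169 = 358
  u_170 = 914;  u_171 = 0;  u_172 = 380;  u_173 = 326;  u_174 = 236;  u_175 = 481
  u_176 = 706;  u_177 = 158;  u_178 = 466;  u_179 = 182;  u_180 = 342;  u_181 = 978
  u_182 = 873;  u_183 = 549;  u_184 = 468;  u_185 = 882;  u_186 = 669;  u_187 = 57
  u_188 = 299;  u_189 = 225;  u_190 = 245;  u_191 = 983;  u_192 = 867;  u_193 = 800
  u_194 = 86;  u_195 = 315;  u_196 = 59;  u_197 = 952;  u_198 = 825;  u_199 = 803
  u_200 = 623;  u_201 = 769;  u_202 = 276;  u_203 = 602;  u_204 = 294;  u_205 = 457
  u_206 = 549;  u_207 = 114;  u_208 = 727;  u_209 = 173;  u_210 = 209;  u_211 = 799
  u_212 = 577;  u_213 = 172;  u_214 = 686;  u_215 = 952;  u_216 = 335;  u_217 = 64
  u_218 = 478;  u_219 = 16;  u_220 = 56;  u_221 = 770;  u_222 = 649;  u_223 = 63
  u_224 = 108;  u_225 = 924;  u_226 = 212;  u_227 = 182;  u_228 = 349;  u_229 = 830
  u_230 = 803;  u_231 = 603;  u_232 = 327;  u_233 = 476;  u_234 = 736;  u_235 = 841
  u_236 = 608;  u_237 = 790;  u_238 = 901;  u_239 = 709;  u_240 = 865;  u_241 = 641
  u_242 = 717;  u_243 = 871;  u_244 = 338;  u_245 = 757;  u_246 = 949;  u_247 = 691
  u_248 = 477;  u_249 = 412;  u_250 = 336;  u_251 = 329;  u_252 = 781;  u_253 = 910
  u_254 = 843;  u_255 = 158;  u_256 = 927;  u_257 = 381;  u_258 = 777;  u_259 = 210
  u_260 = 524;  u_261 = 45;  u_262 = 412;  u_263 = 46;  u_264 = 983;  u_265 = 654
  u_266 = 835;  u_267 = 198;  u_268 = 834;  u_269 = 890;  u_270 = 189;  u_271 = 516
  u_272 = 154;  u_273 = 734;  u_274 = 874;  u_275 = 639;  u_276 = 435;  u_277 = 499
  u_278 = 106;  u_279 = 952;  u_280 = 637;  u_281 = 886;  u_282 = 485;  u_283 = 616
  u_284 = 171;  u_285 = 407;  u_286 = 945;  u_287 = 590;  u_288 = 178;  u_289 = 363
  u_290 = 550;  u_291 = 613;  u_292 = 551;  u_293 = 745;  u_294 = 639;  u_295 = 951
u_296 = 123·951 + 1005·639 = 400
u_297 = 123·400 + 1005·951 = 1000

1000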